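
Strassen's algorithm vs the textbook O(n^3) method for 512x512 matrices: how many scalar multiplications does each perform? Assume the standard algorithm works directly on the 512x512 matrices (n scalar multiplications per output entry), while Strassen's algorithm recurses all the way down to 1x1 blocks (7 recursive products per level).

Matrix multiplication for 512x512 matrices:

Standard algorithm: 512^3 = 134217728 multiplications
Strassen's algorithm: 7^(log2(512)) = 7^9 = 40353607 multiplications
Savings: 134217728 - 40353607 = 93864121 multiplications

Standard: 134217728 multiplications (512^3). Strassen: 40353607 multiplications (7^9). Strassen reduces 8 recursive multiplications to 7 at each level.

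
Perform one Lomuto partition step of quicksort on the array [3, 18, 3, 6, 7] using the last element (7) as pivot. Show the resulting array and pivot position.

Lomuto partition with pivot = 7:

Initial array: [3, 18, 3, 6, 7]

arr[0]=3 <= 7: swap with position 0, array becomes [3, 18, 3, 6, 7]
arr[1]=18 > 7: no swap
arr[2]=3 <= 7: swap with position 1, array becomes [3, 3, 18, 6, 7]
arr[3]=6 <= 7: swap with position 2, array becomes [3, 3, 6, 18, 7]

Place pivot at position 3: [3, 3, 6, 7, 18]
Pivot position: 3

After partitioning with pivot 7, the array becomes [3, 3, 6, 7, 18]. The pivot is placed at index 3. All elements to the left of the pivot are <= 7, and all elements to the right are > 7.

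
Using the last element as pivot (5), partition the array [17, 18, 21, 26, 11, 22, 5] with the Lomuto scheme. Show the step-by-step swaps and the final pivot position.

Lomuto partition with pivot = 5:

Initial array: [17, 18, 21, 26, 11, 22, 5]

arr[0]=17 > 5: no swap
arr[1]=18 > 5: no swap
arr[2]=21 > 5: no swap
arr[3]=26 > 5: no swap
arr[4]=11 > 5: no swap
arr[5]=22 > 5: no swap

Place pivot at position 0: [5, 18, 21, 26, 11, 22, 17]
Pivot position: 0

After partitioning with pivot 5, the array becomes [5, 18, 21, 26, 11, 22, 17]. The pivot is placed at index 0. All elements to the left of the pivot are <= 5, and all elements to the right are > 5.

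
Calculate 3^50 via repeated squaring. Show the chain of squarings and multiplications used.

Computing 3^50 by squaring (build up from 3^1; each line after the first costs one multiplication):

3^1 = 3
3^2 = (3^1)^2 = 3^2 = 9
3^3 = 3 * 3^2 = 3 * 9 = 27
3^6 = (3^3)^2 = 27^2 = 729
3^12 = (3^6)^2 = 729^2 = 531441
3^24 = (3^12)^2 = 531441^2 = 282429536481
3^25 = 3 * 3^24 = 3 * 282429536481 = 847288609443
3^50 = (3^25)^2 = 847288609443^2 = 717897987691852588770249

Result: 717897987691852588770249
Multiplications needed: 7 (7 lines after 3^1)

3^50 = 717897987691852588770249. Using exponentiation by squaring, this requires 7 multiplications. The key idea: if the exponent is even, square the half-power; if odd, multiply by the base once.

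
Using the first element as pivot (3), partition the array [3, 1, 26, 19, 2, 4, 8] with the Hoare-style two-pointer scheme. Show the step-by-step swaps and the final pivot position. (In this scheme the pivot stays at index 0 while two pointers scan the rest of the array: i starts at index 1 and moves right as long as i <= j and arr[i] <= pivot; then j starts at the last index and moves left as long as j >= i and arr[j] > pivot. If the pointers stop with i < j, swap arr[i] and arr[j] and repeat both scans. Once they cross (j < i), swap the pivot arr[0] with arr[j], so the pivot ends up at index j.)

Hoare-style two-pointer partition with pivot = 3:

Initial array: [3, 1, 26, 19, 2, 4, 8]

Pointers start at i = 1, j = 6.
i stops at index 2 (arr[2]=26 > 3), j stops at index 4 (arr[4]=2 <= 3): swap arr[2] and arr[4], array becomes [3, 1, 2, 19, 26, 4, 8]
i ends at 3, j ends at 2: the pointers have crossed (j < i), so scanning stops.

Swap pivot arr[0] with arr[2] to place pivot at position 2: [2, 1, 3, 19, 26, 4, 8]
Pivot position: 2

After partitioning with pivot 3, the array becomes [2, 1, 3, 19, 26, 4, 8]. The pivot is placed at index 2. All elements to the left of the pivot are <= 3, and all elements to the right are > 3.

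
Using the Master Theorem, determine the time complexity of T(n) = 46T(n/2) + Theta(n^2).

Master Theorem for T(n) = 46T(n/2) + O(n^2):

a = 46, b = 2, c = 2
log_b(a) = log_2(46) = 5.5236

Case 1: c = 2 < log_2(46) = 5.5236
T(n) = O(n^(log_2 46))

For T(n) = 46T(n/2) + O(n^2): log_2(46) = 5.5236. This is Case 1 of the Master Theorem (c < log_b(a), work dominated by leaves), giving O(n^(log_2 46)).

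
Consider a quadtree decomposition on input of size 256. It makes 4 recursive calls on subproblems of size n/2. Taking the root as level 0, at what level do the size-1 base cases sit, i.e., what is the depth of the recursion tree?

For divide and conquer with division factor 2:

Problem sizes at each level:
Level 0: 256
Level 1: 128
Level 2: 64
Level 3: 32
Level 4: 16
Level 5: 8
Level 6: 4
Level 7: 2
Level 8: 1

The root is level 0 and the size-1 base case is level 8 (the tree spans levels 0 through 8, i.e. 9 levels counting the root), so the depth is the number of divisions: log_2(256) = 8

The recursion tree depth is log_2(256) = 8. At each level, the problem size is divided by 2, so it takes 8 divisions to reduce to a base case of size 1. The algorithm makes 4 recursive calls at each level.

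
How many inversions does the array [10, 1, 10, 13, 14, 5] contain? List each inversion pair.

Finding inversions in [10, 1, 10, 13, 14, 5]:

(0, 1): arr[0]=10 > arr[1]=1
(0, 5): arr[0]=10 > arr[5]=5
(2, 5): arr[2]=10 > arr[5]=5
(3, 5): arr[3]=13 > arr[5]=5
(4, 5): arr[4]=14 > arr[5]=5

Total inversions: 5

The array has 5 inversion(s): (0,1), (0,5), (2,5), (3,5), (4,5). Each pair (i,j) satisfies i < j and arr[i] > arr[j].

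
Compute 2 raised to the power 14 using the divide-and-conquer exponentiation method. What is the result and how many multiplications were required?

Computing 2^14 by squaring (build up from 2^1; each line after the first costs one multiplication):

2^1 = 2
2^2 = (2^1)^2 = 2^2 = 4
2^3 = 2 * 2^2 = 2 * 4 = 8
2^6 = (2^3)^2 = 8^2 = 64
2^7 = 2 * 2^6 = 2 * 64 = 128
2^14 = (2^7)^2 = 128^2 = 16384

Result: 16384
Multiplications needed: 5 (5 lines after 2^1)

2^14 = 16384. Using exponentiation by squaring, this requires 5 multiplications. The key idea: if the exponent is even, square the half-power; if odd, multiply by the base once.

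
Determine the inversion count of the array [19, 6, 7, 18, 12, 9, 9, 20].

Finding inversions in [19, 6, 7, 18, 12, 9, 9, 20]:

(0, 1): arr[0]=19 > arr[1]=6
(0, 2): arr[0]=19 > arr[2]=7
(0, 3): arr[0]=19 > arr[3]=18
(0, 4): arr[0]=19 > arr[4]=12
(0, 5): arr[0]=19 > arr[5]=9
(0, 6): arr[0]=19 > arr[6]=9
(3, 4): arr[3]=18 > arr[4]=12
(3, 5): arr[3]=18 > arr[5]=9
(3, 6): arr[3]=18 > arr[6]=9
(4, 5): arr[4]=12 > arr[5]=9
(4, 6): arr[4]=12 > arr[6]=9

Total inversions: 11

The array has 11 inversion(s): (0,1), (0,2), (0,3), (0,4), (0,5), (0,6), (3,4), (3,5), (3,6), (4,5), (4,6). Each pair (i,j) satisfies i < j and arr[i] > arr[j].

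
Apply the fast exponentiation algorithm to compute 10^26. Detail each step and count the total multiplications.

Computing 10^26 by squaring (build up from 10^1; each line after the first costs one multiplication):

10^1 = 10
10^2 = (10^1)^2 = 10^2 = 100
10^3 = 10 * 10^2 = 10 * 100 = 1000
10^6 = (10^3)^2 = 1000^2 = 1000000
10^12 = (10^6)^2 = 1000000^2 = 1000000000000
10^13 = 10 * 10^12 = 10 * 1000000000000 = 10000000000000
10^26 = (10^13)^2 = 10000000000000^2 = 100000000000000000000000000

Result: 100000000000000000000000000
Multiplications needed: 6 (6 lines after 10^1)

10^26 = 100000000000000000000000000. Using exponentiation by squaring, this requires 6 multiplications. The key idea: if the exponent is even, square the half-power; if odd, multiply by the base once.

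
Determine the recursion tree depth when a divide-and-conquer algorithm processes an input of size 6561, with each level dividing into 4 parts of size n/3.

For divide and conquer with division factor 3:

Problem sizes at each level:
Level 0: 6561
Level 1: 2187
Level 2: 729
Level 3: 243
Level 4: 81
Level 5: 27
Level 6: 9
Level 7: 3
Level 8: 1

The root is level 0 and the size-1 base case is level 8 (the tree spans levels 0 through 8, i.e. 9 levels counting the root), so the depth is the number of divisions: log_3(6561) = 8

The recursion tree depth is log_3(6561) = 8. At each level, the problem size is divided by 3, so it takes 8 divisions to reduce to a base case of size 1. The algorithm makes 4 recursive calls at each level.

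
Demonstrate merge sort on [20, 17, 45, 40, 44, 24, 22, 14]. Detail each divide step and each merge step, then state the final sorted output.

Merge sort trace:

Split: [20, 17, 45, 40, 44, 24, 22, 14] -> [20, 17, 45, 40] and [44, 24, 22, 14]
  Split: [20, 17, 45, 40] -> [20, 17] and [45, 40]
    Split: [20, 17] -> [20] and [17]
    Merge: [20] + [17] -> [17, 20]
    Split: [45, 40] -> [45] and [40]
    Merge: [45] + [40] -> [40, 45]
  Merge: [17, 20] + [40, 45] -> [17, 20, 40, 45]
  Split: [44, 24, 22, 14] -> [44, 24] and [22, 14]
    Split: [44, 24] -> [44] and [24]
    Merge: [44] + [24] -> [24, 44]
    Split: [22, 14] -> [22] and [14]
    Merge: [22] + [14] -> [14, 22]
  Merge: [24, 44] + [14, 22] -> [14, 22, 24, 44]
Merge: [17, 20, 40, 45] + [14, 22, 24, 44] -> [14, 17, 20, 22, 24, 40, 44, 45]

Final sorted array: [14, 17, 20, 22, 24, 40, 44, 45]

The merge sort proceeds by recursively splitting the array and merging sorted halves.
After all merges, the sorted array is [14, 17, 20, 22, 24, 40, 44, 45].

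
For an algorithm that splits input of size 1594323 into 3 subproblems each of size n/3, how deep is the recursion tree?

For divide and conquer with division factor 3:

Problem sizes at each level:
Level 0: 1594323
Level 1: 531441
Level 2: 177147
Level 3: 59049
Level 4: 19683
Level 5: 6561
Level 6: 2187
Level 7: 729
Level 8: 243
Level 9: 81
Level 10: 27
Level 11: 9
Level 12: 3
Level 13: 1

The root is level 0 and the size-1 base case is level 13 (the tree spans levels 0 through 13, i.e. 14 levels counting the root), so the depth is the number of divisions: log_3(1594323) = 13

The recursion tree depth is log_3(1594323) = 13. At each level, the problem size is divided by 3, so it takes 13 divisions to reduce to a base case of size 1. The algorithm makes 3 recursive calls at each level.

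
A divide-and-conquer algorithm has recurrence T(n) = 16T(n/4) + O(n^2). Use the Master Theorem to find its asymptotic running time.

Master Theorem for T(n) = 16T(n/4) + O(n^2):

a = 16, b = 4, c = 2
log_b(a) = log_4(16) = 2.0000

Case 2: c = 2 = log_4(16) = 2.0000
T(n) = O(n^2 log n) = O(n^2 log n)

For T(n) = 16T(n/4) + O(n^2): log_4(16) = 2.0000. This is Case 2 of the Master Theorem (c = log_b(a), equal work at all levels), giving O(n^2 log n).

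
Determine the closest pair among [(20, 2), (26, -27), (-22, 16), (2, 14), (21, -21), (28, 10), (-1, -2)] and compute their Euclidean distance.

Computing all pairwise distances among 7 points:

d((20, 2), (26, -27)) = 29.6142
d((20, 2), (-22, 16)) = 44.2719
d((20, 2), (2, 14)) = 21.6333
d((20, 2), (21, -21)) = 23.0217
d((20, 2), (28, 10)) = 11.3137
d((20, 2), (-1, -2)) = 21.3776
d((26, -27), (-22, 16)) = 64.4438
d((26, -27), (2, 14)) = 47.5079
d((26, -27), (21, -21)) = 7.8102 <-- minimum
d((26, -27), (28, 10)) = 37.054
d((26, -27), (-1, -2)) = 36.7967
d((-22, 16), (2, 14)) = 24.0832
d((-22, 16), (21, -21)) = 56.7274
d((-22, 16), (28, 10)) = 50.3587
d((-22, 16), (-1, -2)) = 27.6586
d((2, 14), (21, -21)) = 39.8246
d((2, 14), (28, 10)) = 26.3059
d((2, 14), (-1, -2)) = 16.2788
d((21, -21), (28, 10)) = 31.7805
d((21, -21), (-1, -2)) = 29.0689
d((28, 10), (-1, -2)) = 31.3847

Closest pair: (26, -27) and (21, -21) with distance 7.8102

The closest pair is (26, -27) and (21, -21) with Euclidean distance 7.8102. For 7 points, brute-force pairwise comparison is shown above. For large n, the divide-and-conquer algorithm (sort by x, recurse on halves, check the dividing strip) achieves O(n log n).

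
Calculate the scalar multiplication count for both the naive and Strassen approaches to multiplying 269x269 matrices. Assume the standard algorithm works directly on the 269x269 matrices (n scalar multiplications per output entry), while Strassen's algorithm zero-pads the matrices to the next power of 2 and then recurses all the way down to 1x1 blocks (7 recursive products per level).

Matrix multiplication for 269x269 matrices:

Strassen's algorithm requires power-of-2 dimensions. Pad 269x269 to 512x512 (next power of 2).

Standard algorithm: 269^3 = 19465109 multiplications
Strassen's algorithm: 7^(log2(512)) = 7^9 = 40353607 multiplications
Difference: 19465109 - 40353607 = -20888498 (Strassen uses MORE here due to padding overhead — for small or just-over-power-of-2 n, padding can outweigh the per-level savings)

Standard: 19465109 multiplications (269^3). Strassen: 40353607 multiplications (7^9, after padding to 512x512). Strassen reduces 8 recursive multiplications to 7 at each level.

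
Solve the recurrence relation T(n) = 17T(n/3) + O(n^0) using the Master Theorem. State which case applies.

Master Theorem for T(n) = 17T(n/3) + O(n^0):

a = 17, b = 3, c = 0
log_b(a) = log_3(17) = 2.5789

Case 1: c = 0 < log_3(17) = 2.5789
T(n) = O(n^(log_3 17))

For T(n) = 17T(n/3) + O(n^0): log_3(17) = 2.5789. This is Case 1 of the Master Theorem (c < log_b(a), work dominated by leaves), giving O(n^(log_3 17)).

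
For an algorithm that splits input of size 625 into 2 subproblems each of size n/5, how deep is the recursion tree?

For divide and conquer with division factor 5:

Problem sizes at each level:
Level 0: 625
Level 1: 125
Level 2: 25
Level 3: 5
Level 4: 1

The root is level 0 and the size-1 base case is level 4 (the tree spans levels 0 through 4, i.e. 5 levels counting the root), so the depth is the number of divisions: log_5(625) = 4

The recursion tree depth is log_5(625) = 4. At each level, the problem size is divided by 5, so it takes 4 divisions to reduce to a base case of size 1. The algorithm makes 2 recursive calls at each level.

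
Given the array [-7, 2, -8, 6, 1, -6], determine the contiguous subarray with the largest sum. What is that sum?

Using Kadane's algorithm on [-7, 2, -8, 6, 1, -6]:

Scanning through the array:
Position 1 (value 2): max_ending_here = 2, max_so_far = 2
Position 2 (value -8): max_ending_here = -6, max_so_far = 2
Position 3 (value 6): max_ending_here = 6, max_so_far = 6
Position 4 (value 1): max_ending_here = 7, max_so_far = 7
Position 5 (value -6): max_ending_here = 1, max_so_far = 7

Maximum subarray: [6, 1]
Maximum sum: 7

The maximum subarray is [6, 1] with sum 7. This subarray runs from index 3 to index 4.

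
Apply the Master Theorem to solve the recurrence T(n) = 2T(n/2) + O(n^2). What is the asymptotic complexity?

Master Theorem for T(n) = 2T(n/2) + O(n^2):

a = 2, b = 2, c = 2
log_b(a) = log_2(2) = 1.0000

Case 3: c = 2 > log_2(2) = 1.0000
T(n) = O(n^2) = O(n^2)

For T(n) = 2T(n/2) + O(n^2): log_2(2) = 1.0000. This is Case 3 of the Master Theorem (c > log_b(a), work dominated by root), giving O(n^2).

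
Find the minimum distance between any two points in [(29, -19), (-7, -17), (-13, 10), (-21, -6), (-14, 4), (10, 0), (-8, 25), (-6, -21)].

Computing all pairwise distances among 8 points:

d((29, -19), (-7, -17)) = 36.0555
d((29, -19), (-13, 10)) = 51.0392
d((29, -19), (-21, -6)) = 51.6624
d((29, -19), (-14, 4)) = 48.7647
d((29, -19), (10, 0)) = 26.8701
d((29, -19), (-8, 25)) = 57.4891
d((29, -19), (-6, -21)) = 35.0571
d((-7, -17), (-13, 10)) = 27.6586
d((-7, -17), (-21, -6)) = 17.8045
d((-7, -17), (-14, 4)) = 22.1359
d((-7, -17), (10, 0)) = 24.0416
d((-7, -17), (-8, 25)) = 42.0119
d((-7, -17), (-6, -21)) = 4.1231 <-- minimum
d((-13, 10), (-21, -6)) = 17.8885
d((-13, 10), (-14, 4)) = 6.0828
d((-13, 10), (10, 0)) = 25.0799
d((-13, 10), (-8, 25)) = 15.8114
d((-13, 10), (-6, -21)) = 31.7805
d((-21, -6), (-14, 4)) = 12.2066
d((-21, -6), (10, 0)) = 31.5753
d((-21, -6), (-8, 25)) = 33.6155
d((-21, -6), (-6, -21)) = 21.2132
d((-14, 4), (10, 0)) = 24.3311
d((-14, 4), (-8, 25)) = 21.8403
d((-14, 4), (-6, -21)) = 26.2488
d((10, 0), (-8, 25)) = 30.8058
d((10, 0), (-6, -21)) = 26.4008
d((-8, 25), (-6, -21)) = 46.0435

Closest pair: (-7, -17) and (-6, -21) with distance 4.1231

The closest pair is (-7, -17) and (-6, -21) with Euclidean distance 4.1231. For 8 points, brute-force pairwise comparison is shown above. For large n, the divide-and-conquer algorithm (sort by x, recurse on halves, check the dividing strip) achieves O(n log n).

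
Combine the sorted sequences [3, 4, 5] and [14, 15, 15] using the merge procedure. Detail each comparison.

Merging process:

Compare 3 vs 14: take 3 from left. Merged: [3]
Compare 4 vs 14: take 4 from left. Merged: [3, 4]
Compare 5 vs 14: take 5 from left. Merged: [3, 4, 5]
Append remaining from right: [14, 15, 15]. Merged: [3, 4, 5, 14, 15, 15]

Final merged array: [3, 4, 5, 14, 15, 15]
Total comparisons: 3

The merged array is [3, 4, 5, 14, 15, 15], requiring 3 comparisons. The merge step runs in O(n) time where n is the total number of elements.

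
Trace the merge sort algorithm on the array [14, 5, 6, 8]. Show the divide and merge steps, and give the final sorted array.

Merge sort trace:

Split: [14, 5, 6, 8] -> [14, 5] and [6, 8]
  Split: [14, 5] -> [14] and [5]
  Merge: [14] + [5] -> [5, 14]
  Split: [6, 8] -> [6] and [8]
  Merge: [6] + [8] -> [6, 8]
Merge: [5, 14] + [6, 8] -> [5, 6, 8, 14]

Final sorted array: [5, 6, 8, 14]

The merge sort proceeds by recursively splitting the array and merging sorted halves.
After all merges, the sorted array is [5, 6, 8, 14].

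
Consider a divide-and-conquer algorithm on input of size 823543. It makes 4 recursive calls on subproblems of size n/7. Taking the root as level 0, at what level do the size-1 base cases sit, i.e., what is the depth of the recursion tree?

For divide and conquer with division factor 7:

Problem sizes at each level:
Level 0: 823543
Level 1: 117649
Level 2: 16807
Level 3: 2401
Level 4: 343
Level 5: 49
Level 6: 7
Level 7: 1

The root is level 0 and the size-1 base case is level 7 (the tree spans levels 0 through 7, i.e. 8 levels counting the root), so the depth is the number of divisions: log_7(823543) = 7

The recursion tree depth is log_7(823543) = 7. At each level, the problem size is divided by 7, so it takes 7 divisions to reduce to a base case of size 1. The algorithm makes 4 recursive calls at each level.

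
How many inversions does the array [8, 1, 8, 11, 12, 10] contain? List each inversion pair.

Finding inversions in [8, 1, 8, 11, 12, 10]:

(0, 1): arr[0]=8 > arr[1]=1
(3, 5): arr[3]=11 > arr[5]=10
(4, 5): arr[4]=12 > arr[5]=10

Total inversions: 3

The array has 3 inversion(s): (0,1), (3,5), (4,5). Each pair (i,j) satisfies i < j and arr[i] > arr[j].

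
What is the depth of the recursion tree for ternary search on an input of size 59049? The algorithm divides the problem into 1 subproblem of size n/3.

For divide and conquer with division factor 3:

Problem sizes at each level:
Level 0: 59049
Level 1: 19683
Level 2: 6561
Level 3: 2187
Level 4: 729
Level 5: 243
Level 6: 81
Level 7: 27
Level 8: 9
Level 9: 3
Level 10: 1

The root is level 0 and the size-1 base case is level 10 (the tree spans levels 0 through 10, i.e. 11 levels counting the root), so the depth is the number of divisions: log_3(59049) = 10

The recursion tree depth is log_3(59049) = 10. At each level, the problem size is divided by 3, so it takes 10 divisions to reduce to a base case of size 1. The algorithm makes 1 recursive call at each level.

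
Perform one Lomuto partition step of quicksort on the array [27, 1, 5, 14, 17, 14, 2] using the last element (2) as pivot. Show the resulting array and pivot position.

Lomuto partition with pivot = 2:

Initial array: [27, 1, 5, 14, 17, 14, 2]

arr[0]=27 > 2: no swap
arr[1]=1 <= 2: swap with position 0, array becomes [1, 27, 5, 14, 17, 14, 2]
arr[2]=5 > 2: no swap
arr[3]=14 > 2: no swap
arr[4]=17 > 2: no swap
arr[5]=14 > 2: no swap

Place pivot at position 1: [1, 2, 5, 14, 17, 14, 27]
Pivot position: 1

After partitioning with pivot 2, the array becomes [1, 2, 5, 14, 17, 14, 27]. The pivot is placed at index 1. All elements to the left of the pivot are <= 2, and all elements to the right are > 2.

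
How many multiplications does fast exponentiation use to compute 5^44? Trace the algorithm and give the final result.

Computing 5^44 by squaring (build up from 5^1; each line after the first costs one multiplication):

5^1 = 5
5^2 = (5^1)^2 = 5^2 = 25
5^4 = (5^2)^2 = 25^2 = 625
5^5 = 5 * 5^4 = 5 * 625 = 3125
5^10 = (5^5)^2 = 3125^2 = 9765625
5^11 = 5 * 5^10 = 5 * 9765625 = 48828125
5^22 = (5^11)^2 = 48828125^2 = 2384185791015625
5^44 = (5^22)^2 = 2384185791015625^2 = 5684341886080801486968994140625

Result: 5684341886080801486968994140625
Multiplications needed: 7 (7 lines after 5^1)

5^44 = 5684341886080801486968994140625. Using exponentiation by squaring, this requires 7 multiplications. The key idea: if the exponent is even, square the half-power; if odd, multiply by the base once.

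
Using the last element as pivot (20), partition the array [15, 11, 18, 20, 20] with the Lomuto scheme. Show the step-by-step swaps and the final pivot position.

Lomuto partition with pivot = 20:

Initial array: [15, 11, 18, 20, 20]

arr[0]=15 <= 20: swap with position 0, array becomes [15, 11, 18, 20, 20]
arr[1]=11 <= 20: swap with position 1, array becomes [15, 11, 18, 20, 20]
arr[2]=18 <= 20: swap with position 2, array becomes [15, 11, 18, 20, 20]
arr[3]=20 <= 20: swap with position 3, array becomes [15, 11, 18, 20, 20]

Place pivot at position 4: [15, 11, 18, 20, 20]
Pivot position: 4

After partitioning with pivot 20, the array becomes [15, 11, 18, 20, 20]. The pivot is placed at index 4. All elements to the left of the pivot are <= 20, and all elements to the right are > 20.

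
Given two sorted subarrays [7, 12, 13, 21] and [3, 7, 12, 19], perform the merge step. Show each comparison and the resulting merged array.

Merging process:

Compare 7 vs 3: take 3 from right. Merged: [3]
Compare 7 vs 7: take 7 from left. Merged: [3, 7]
Compare 12 vs 7: take 7 from right. Merged: [3, 7, 7]
Compare 12 vs 12: take 12 from left. Merged: [3, 7, 7, 12]
Compare 13 vs 12: take 12 from right. Merged: [3, 7, 7, 12, 12]
Compare 13 vs 19: take 13 from left. Merged: [3, 7, 7, 12, 12, 13]
Compare 21 vs 19: take 19 from right. Merged: [3, 7, 7, 12, 12, 13, 19]
Append remaining from left: [21]. Merged: [3, 7, 7, 12, 12, 13, 19, 21]

Final merged array: [3, 7, 7, 12, 12, 13, 19, 21]
Total comparisons: 7

The merged array is [3, 7, 7, 12, 12, 13, 19, 21], requiring 7 comparisons. The merge step runs in O(n) time where n is the total number of elements.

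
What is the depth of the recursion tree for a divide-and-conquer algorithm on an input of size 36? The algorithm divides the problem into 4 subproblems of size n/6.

For divide and conquer with division factor 6:

Problem sizes at each level:
Level 0: 36
Level 1: 6
Level 2: 1

The root is level 0 and the size-1 base case is level 2 (the tree spans levels 0 through 2, i.e. 3 levels counting the root), so the depth is the number of divisions: log_6(36) = 2

The recursion tree depth is log_6(36) = 2. At each level, the problem size is divided by 6, so it takes 2 divisions to reduce to a base case of size 1. The algorithm makes 4 recursive calls at each level.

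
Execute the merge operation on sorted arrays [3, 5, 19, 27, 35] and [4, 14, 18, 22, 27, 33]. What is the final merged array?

Merging process:

Compare 3 vs 4: take 3 from left. Merged: [3]
Compare 5 vs 4: take 4 from right. Merged: [3, 4]
Compare 5 vs 14: take 5 from left. Merged: [3, 4, 5]
Compare 19 vs 14: take 14 from right. Merged: [3, 4, 5, 14]
Compare 19 vs 18: take 18 from right. Merged: [3, 4, 5, 14, 18]
Compare 19 vs 22: take 19 from left. Merged: [3, 4, 5, 14, 18, 19]
Compare 27 vs 22: take 22 from right. Merged: [3, 4, 5, 14, 18, 19, 22]
Compare 27 vs 27: take 27 from left. Merged: [3, 4, 5, 14, 18, 19, 22, 27]
Compare 35 vs 27: take 27 from right. Merged: [3, 4, 5, 14, 18, 19, 22, 27, 27]
Compare 35 vs 33: take 33 from right. Merged: [3, 4, 5, 14, 18, 19, 22, 27, 27, 33]
Append remaining from left: [35]. Merged: [3, 4, 5, 14, 18, 19, 22, 27, 27, 33, 35]

Final merged array: [3, 4, 5, 14, 18, 19, 22, 27, 27, 33, 35]
Total comparisons: 10

The merged array is [3, 4, 5, 14, 18, 19, 22, 27, 27, 33, 35], requiring 10 comparisons. The merge step runs in O(n) time where n is the total number of elements.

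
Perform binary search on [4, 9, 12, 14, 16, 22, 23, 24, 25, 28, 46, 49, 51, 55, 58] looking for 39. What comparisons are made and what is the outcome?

Binary search for 39 in [4, 9, 12, 14, 16, 22, 23, 24, 25, 28, 46, 49, 51, 55, 58]:

lo=0, hi=14, mid=7, arr[mid]=24 -> 24 < 39, search right half
lo=8, hi=14, mid=11, arr[mid]=49 -> 49 > 39, search left half
lo=8, hi=10, mid=9, arr[mid]=28 -> 28 < 39, search right half
lo=10, hi=10, mid=10, arr[mid]=46 -> 46 > 39, search left half
lo=10 > hi=9, target 39 not found

Binary search determines that 39 is not in the array after 4 comparisons. The search space was exhausted without finding the target.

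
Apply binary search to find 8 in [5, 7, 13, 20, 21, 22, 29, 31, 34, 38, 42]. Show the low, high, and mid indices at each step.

Binary search for 8 in [5, 7, 13, 20, 21, 22, 29, 31, 34, 38, 42]:

lo=0, hi=10, mid=5, arr[mid]=22 -> 22 > 8, search left half
lo=0, hi=4, mid=2, arr[mid]=13 -> 13 > 8, search left half
lo=0, hi=1, mid=0, arr[mid]=5 -> 5 < 8, search right half
lo=1, hi=1, mid=1, arr[mid]=7 -> 7 < 8, search right half
lo=2 > hi=1, target 8 not found

Binary search determines that 8 is not in the array after 4 comparisons. The search space was exhausted without finding the target.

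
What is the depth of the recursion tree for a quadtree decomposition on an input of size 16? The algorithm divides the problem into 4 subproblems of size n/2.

For divide and conquer with division factor 2:

Problem sizes at each level:
Level 0: 16
Level 1: 8
Level 2: 4
Level 3: 2
Level 4: 1

The root is level 0 and the size-1 base case is level 4 (the tree spans levels 0 through 4, i.e. 5 levels counting the root), so the depth is the number of divisions: log_2(16) = 4

The recursion tree depth is log_2(16) = 4. At each level, the problem size is divided by 2, so it takes 4 divisions to reduce to a base case of size 1. The algorithm makes 4 recursive calls at each level.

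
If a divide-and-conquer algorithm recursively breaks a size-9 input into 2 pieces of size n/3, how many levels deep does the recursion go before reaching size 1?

For divide and conquer with division factor 3:

Problem sizes at each level:
Level 0: 9
Level 1: 3
Level 2: 1

The root is level 0 and the size-1 base case is level 2 (the tree spans levels 0 through 2, i.e. 3 levels counting the root), so the depth is the number of divisions: log_3(9) = 2

The recursion tree depth is log_3(9) = 2. At each level, the problem size is divided by 3, so it takes 2 divisions to reduce to a base case of size 1. The algorithm makes 2 recursive calls at each level.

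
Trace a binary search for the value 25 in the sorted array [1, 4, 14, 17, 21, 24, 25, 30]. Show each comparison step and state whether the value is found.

Binary search for 25 in [1, 4, 14, 17, 21, 24, 25, 30]:

lo=0, hi=7, mid=3, arr[mid]=17 -> 17 < 25, search right half
lo=4, hi=7, mid=5, arr[mid]=24 -> 24 < 25, search right half
lo=6, hi=7, mid=6, arr[mid]=25 -> Found target at index 6!

Binary search finds 25 at index 6 after 3 comparisons. The search repeatedly halves the search space by comparing with the middle element.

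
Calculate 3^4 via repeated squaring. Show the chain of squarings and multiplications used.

Computing 3^4 by squaring (build up from 3^1; each line after the first costs one multiplication):

3^1 = 3
3^2 = (3^1)^2 = 3^2 = 9
3^4 = (3^2)^2 = 9^2 = 81

Result: 81
Multiplications needed: 2 (2 lines after 3^1)

3^4 = 81. Using exponentiation by squaring, this requires 2 multiplications. The key idea: if the exponent is even, square the half-power; if odd, multiply by the base once.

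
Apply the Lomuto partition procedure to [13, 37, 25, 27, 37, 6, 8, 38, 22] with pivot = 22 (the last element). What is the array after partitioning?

Lomuto partition with pivot = 22:

Initial array: [13, 37, 25, 27, 37, 6, 8, 38, 22]

arr[0]=13 <= 22: swap with position 0, array becomes [13, 37, 25, 27, 37, 6, 8, 38, 22]
arr[1]=37 > 22: no swap
arr[2]=25 > 22: no swap
arr[3]=27 > 22: no swap
arr[4]=37 > 22: no swap
arr[5]=6 <= 22: swap with position 1, array becomes [13, 6, 25, 27, 37, 37, 8, 38, 22]
arr[6]=8 <= 22: swap with position 2, array becomes [13, 6, 8, 27, 37, 37, 25, 38, 22]
arr[7]=38 > 22: no swap

Place pivot at position 3: [13, 6, 8, 22, 37, 37, 25, 38, 27]
Pivot position: 3

After partitioning with pivot 22, the array becomes [13, 6, 8, 22, 37, 37, 25, 38, 27]. The pivot is placed at index 3. All elements to the left of the pivot are <= 22, and all elements to the right are > 22.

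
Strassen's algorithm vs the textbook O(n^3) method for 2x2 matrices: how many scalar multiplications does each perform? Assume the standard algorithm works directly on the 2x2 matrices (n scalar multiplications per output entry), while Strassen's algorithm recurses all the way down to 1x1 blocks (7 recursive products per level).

Matrix multiplication for 2x2 matrices:

Standard algorithm: 2^3 = 8 multiplications
Strassen's algorithm: 7^(log2(2)) = 7^1 = 7 multiplications
Savings: 8 - 7 = 1 multiplications

Standard: 8 multiplications (2^3). Strassen: 7 multiplications (7^1). Strassen reduces 8 recursive multiplications to 7 at each level.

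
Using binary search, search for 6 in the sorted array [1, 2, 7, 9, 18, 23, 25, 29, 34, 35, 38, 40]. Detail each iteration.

Binary search for 6 in [1, 2, 7, 9, 18, 23, 25, 29, 34, 35, 38, 40]:

lo=0, hi=11, mid=5, arr[mid]=23 -> 23 > 6, search left half
lo=0, hi=4, mid=2, arr[mid]=7 -> 7 > 6, search left half
lo=0, hi=1, mid=0, arr[mid]=1 -> 1 < 6, search right half
lo=1, hi=1, mid=1, arr[mid]=2 -> 2 < 6, search right half
lo=2 > hi=1, target 6 not found

Binary search determines that 6 is not in the array after 4 comparisons. The search space was exhausted without finding the target.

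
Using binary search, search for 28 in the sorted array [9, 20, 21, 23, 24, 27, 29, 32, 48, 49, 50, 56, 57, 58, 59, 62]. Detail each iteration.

Binary search for 28 in [9, 20, 21, 23, 24, 27, 29, 32, 48, 49, 50, 56, 57, 58, 59, 62]:

lo=0, hi=15, mid=7, arr[mid]=32 -> 32 > 28, search left half
lo=0, hi=6, mid=3, arr[mid]=23 -> 23 < 28, search right half
lo=4, hi=6, mid=5, arr[mid]=27 -> 27 < 28, search right half
lo=6, hi=6, mid=6, arr[mid]=29 -> 29 > 28, search left half
lo=6 > hi=5, target 28 not found

Binary search determines that 28 is not in the array after 4 comparisons. The search space was exhausted without finding the target.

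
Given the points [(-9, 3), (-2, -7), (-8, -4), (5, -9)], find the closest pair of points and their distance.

Computing all pairwise distances among 4 points:

d((-9, 3), (-2, -7)) = 12.2066
d((-9, 3), (-8, -4)) = 7.0711
d((-9, 3), (5, -9)) = 18.4391
d((-2, -7), (-8, -4)) = 6.7082 <-- minimum
d((-2, -7), (5, -9)) = 7.2801
d((-8, -4), (5, -9)) = 13.9284

Closest pair: (-2, -7) and (-8, -4) with distance 6.7082

The closest pair is (-2, -7) and (-8, -4) with Euclidean distance 6.7082. For 4 points, brute-force pairwise comparison is shown above. For large n, the divide-and-conquer algorithm (sort by x, recurse on halves, check the dividing strip) achieves O(n log n).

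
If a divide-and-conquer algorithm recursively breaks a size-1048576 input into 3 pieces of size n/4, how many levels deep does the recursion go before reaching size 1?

For divide and conquer with division factor 4:

Problem sizes at each level:
Level 0: 1048576
Level 1: 262144
Level 2: 65536
Level 3: 16384
Level 4: 4096
Level 5: 1024
Level 6: 256
Level 7: 64
Level 8: 16
Level 9: 4
Level 10: 1

The root is level 0 and the size-1 base case is level 10 (the tree spans levels 0 through 10, i.e. 11 levels counting the root), so the depth is the number of divisions: log_4(1048576) = 10

The recursion tree depth is log_4(1048576) = 10. At each level, the problem size is divided by 4, so it takes 10 divisions to reduce to a base case of size 1. The algorithm makes 3 recursive calls at each level.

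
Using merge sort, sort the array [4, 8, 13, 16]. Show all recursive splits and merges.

Merge sort trace:

Split: [4, 8, 13, 16] -> [4, 8] and [13, 16]
  Split: [4, 8] -> [4] and [8]
  Merge: [4] + [8] -> [4, 8]
  Split: [13, 16] -> [13] and [16]
  Merge: [13] + [16] -> [13, 16]
Merge: [4, 8] + [13, 16] -> [4, 8, 13, 16]

Final sorted array: [4, 8, 13, 16]

The merge sort proceeds by recursively splitting the array and merging sorted halves.
After all merges, the sorted array is [4, 8, 13, 16].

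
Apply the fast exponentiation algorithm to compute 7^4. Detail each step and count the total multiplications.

Computing 7^4 by squaring (build up from 7^1; each line after the first costs one multiplication):

7^1 = 7
7^2 = (7^1)^2 = 7^2 = 49
7^4 = (7^2)^2 = 49^2 = 2401

Result: 2401
Multiplications needed: 2 (2 lines after 7^1)

7^4 = 2401. Using exponentiation by squaring, this requires 2 multiplications. The key idea: if the exponent is even, square the half-power; if odd, multiply by the base once.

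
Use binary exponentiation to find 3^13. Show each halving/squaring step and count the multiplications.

Computing 3^13 by squaring (build up from 3^1; each line after the first costs one multiplication):

3^1 = 3
3^2 = (3^1)^2 = 3^2 = 9
3^3 = 3 * 3^2 = 3 * 9 = 27
3^6 = (3^3)^2 = 27^2 = 729
3^12 = (3^6)^2 = 729^2 = 531441
3^13 = 3 * 3^12 = 3 * 531441 = 1594323

Result: 1594323
Multiplications needed: 5 (5 lines after 3^1)

3^13 = 1594323. Using exponentiation by squaring, this requires 5 multiplications. The key idea: if the exponent is even, square the half-power; if odd, multiply by the base once.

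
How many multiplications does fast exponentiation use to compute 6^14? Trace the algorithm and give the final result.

Computing 6^14 by squaring (build up from 6^1; each line after the first costs one multiplication):

6^1 = 6
6^2 = (6^1)^2 = 6^2 = 36
6^3 = 6 * 6^2 = 6 * 36 = 216
6^6 = (6^3)^2 = 216^2 = 46656
6^7 = 6 * 6^6 = 6 * 46656 = 279936
6^14 = (6^7)^2 = 279936^2 = 78364164096

Result: 78364164096
Multiplications needed: 5 (5 lines after 6^1)

6^14 = 78364164096. Using exponentiation by squaring, this requires 5 multiplications. The key idea: if the exponent is even, square the half-power; if odd, multiply by the base once.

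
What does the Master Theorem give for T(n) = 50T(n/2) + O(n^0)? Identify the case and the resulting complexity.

Master Theorem for T(n) = 50T(n/2) + O(n^0):

a = 50, b = 2, c = 0
log_b(a) = log_2(50) = 5.6439

Case 1: c = 0 < log_2(50) = 5.6439
T(n) = O(n^(log_2 50))

For T(n) = 50T(n/2) + O(n^0): log_2(50) = 5.6439. This is Case 1 of the Master Theorem (c < log_b(a), work dominated by leaves), giving O(n^(log_2 50)).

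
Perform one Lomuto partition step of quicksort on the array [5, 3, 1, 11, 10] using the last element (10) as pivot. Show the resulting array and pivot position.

Lomuto partition with pivot = 10:

Initial array: [5, 3, 1, 11, 10]

arr[0]=5 <= 10: swap with position 0, array becomes [5, 3, 1, 11, 10]
arr[1]=3 <= 10: swap with position 1, array becomes [5, 3, 1, 11, 10]
arr[2]=1 <= 10: swap with position 2, array becomes [5, 3, 1, 11, 10]
arr[3]=11 > 10: no swap

Place pivot at position 3: [5, 3, 1, 10, 11]
Pivot position: 3

After partitioning with pivot 10, the array becomes [5, 3, 1, 10, 11]. The pivot is placed at index 3. All elements to the left of the pivot are <= 10, and all elements to the right are > 10.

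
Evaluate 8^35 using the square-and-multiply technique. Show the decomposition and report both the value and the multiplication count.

Computing 8^35 by squaring (build up from 8^1; each line after the first costs one multiplication):

8^1 = 8
8^2 = (8^1)^2 = 8^2 = 64
8^4 = (8^2)^2 = 64^2 = 4096
8^8 = (8^4)^2 = 4096^2 = 16777216
8^16 = (8^8)^2 = 16777216^2 = 281474976710656
8^17 = 8 * 8^16 = 8 * 281474976710656 = 2251799813685248
8^34 = (8^17)^2 = 2251799813685248^2 = 5070602400912917605986812821504
8^35 = 8 * 8^34 = 8 * 5070602400912917605986812821504 = 40564819207303340847894502572032

Result: 40564819207303340847894502572032
Multiplications needed: 7 (7 lines after 8^1)

8^35 = 40564819207303340847894502572032. Using exponentiation by squaring, this requires 7 multiplications. The key idea: if the exponent is even, square the half-power; if odd, multiply by the base once.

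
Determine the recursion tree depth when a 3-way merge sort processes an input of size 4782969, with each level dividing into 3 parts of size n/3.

For divide and conquer with division factor 3:

Problem sizes at each level:
Level 0: 4782969
Level 1: 1594323
Level 2: 531441
Level 3: 177147
Level 4: 59049
Level 5: 19683
Level 6: 6561
Level 7: 2187
Level 8: 729
Level 9: 243
Level 10: 81
Level 11: 27
Level 12: 9
Level 13: 3
Level 14: 1

The root is level 0 and the size-1 base case is level 14 (the tree spans levels 0 through 14, i.e. 15 levels counting the root), so the depth is the number of divisions: log_3(4782969) = 14

The recursion tree depth is log_3(4782969) = 14. At each level, the problem size is divided by 3, so it takes 14 divisions to reduce to a base case of size 1. The algorithm makes 3 recursive calls at each level.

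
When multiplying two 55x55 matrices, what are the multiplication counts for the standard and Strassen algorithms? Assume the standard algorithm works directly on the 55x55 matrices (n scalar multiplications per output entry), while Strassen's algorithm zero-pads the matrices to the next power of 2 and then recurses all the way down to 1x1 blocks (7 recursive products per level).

Matrix multiplication for 55x55 matrices:

Strassen's algorithm requires power-of-2 dimensions. Pad 55x55 to 64x64 (next power of 2).

Standard algorithm: 55^3 = 166375 multiplications
Strassen's algorithm: 7^(log2(64)) = 7^6 = 117649 multiplications
Savings: 166375 - 117649 = 48726 multiplications

Standard: 166375 multiplications (55^3). Strassen: 117649 multiplications (7^6, after padding to 64x64). Strassen reduces 8 recursive multiplications to 7 at each level.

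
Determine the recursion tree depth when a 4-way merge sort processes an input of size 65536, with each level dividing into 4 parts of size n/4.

For divide and conquer with division factor 4:

Problem sizes at each level:
Level 0: 65536
Level 1: 16384
Level 2: 4096
Level 3: 1024
Level 4: 256
Level 5: 64
Level 6: 16
Level 7: 4
Level 8: 1

The root is level 0 and the size-1 base case is level 8 (the tree spans levels 0 through 8, i.e. 9 levels counting the root), so the depth is the number of divisions: log_4(65536) = 8

The recursion tree depth is log_4(65536) = 8. At each level, the problem size is divided by 4, so it takes 8 divisions to reduce to a base case of size 1. The algorithm makes 4 recursive calls at each level.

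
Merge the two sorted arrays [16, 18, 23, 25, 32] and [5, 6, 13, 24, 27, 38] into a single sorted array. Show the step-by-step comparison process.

Merging process:

Compare 16 vs 5: take 5 from right. Merged: [5]
Compare 16 vs 6: take 6 from right. Merged: [5, 6]
Compare 16 vs 13: take 13 from right. Merged: [5, 6, 13]
Compare 16 vs 24: take 16 from left. Merged: [5, 6, 13, 16]
Compare 18 vs 24: take 18 from left. Merged: [5, 6, 13, 16, 18]
Compare 23 vs 24: take 23 from left. Merged: [5, 6, 13, 16, 18, 23]
Compare 25 vs 24: take 24 from right. Merged: [5, 6, 13, 16, 18, 23, 24]
Compare 25 vs 27: take 25 from left. Merged: [5, 6, 13, 16, 18, 23, 24, 25]
Compare 32 vs 27: take 27 from right. Merged: [5, 6, 13, 16, 18, 23, 24, 25, 27]
Compare 32 vs 38: take 32 from left. Merged: [5, 6, 13, 16, 18, 23, 24, 25, 27, 32]
Append remaining from right: [38]. Merged: [5, 6, 13, 16, 18, 23, 24, 25, 27, 32, 38]

Final merged array: [5, 6, 13, 16, 18, 23, 24, 25, 27, 32, 38]
Total comparisons: 10

The merged array is [5, 6, 13, 16, 18, 23, 24, 25, 27, 32, 38], requiring 10 comparisons. The merge step runs in O(n) time where n is the total number of elements.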